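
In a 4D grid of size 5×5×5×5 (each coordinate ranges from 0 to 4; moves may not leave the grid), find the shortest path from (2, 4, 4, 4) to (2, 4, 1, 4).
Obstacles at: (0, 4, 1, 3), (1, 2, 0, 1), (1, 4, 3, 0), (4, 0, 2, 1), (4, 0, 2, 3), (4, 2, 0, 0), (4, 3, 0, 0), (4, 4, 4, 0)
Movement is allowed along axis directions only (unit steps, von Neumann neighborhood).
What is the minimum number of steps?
3
(one shortest path: (2, 4, 4, 4) → (2, 4, 3, 4) → (2, 4, 2, 4) → (2, 4, 1, 4))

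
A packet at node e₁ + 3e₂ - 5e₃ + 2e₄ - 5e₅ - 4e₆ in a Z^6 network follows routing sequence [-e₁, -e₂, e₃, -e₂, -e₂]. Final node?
(0, 0, -4, 2, -5, -4)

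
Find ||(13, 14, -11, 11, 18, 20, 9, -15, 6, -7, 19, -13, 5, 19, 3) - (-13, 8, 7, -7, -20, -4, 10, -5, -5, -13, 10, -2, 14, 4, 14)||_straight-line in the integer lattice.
65.3223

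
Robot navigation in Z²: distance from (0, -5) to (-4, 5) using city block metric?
14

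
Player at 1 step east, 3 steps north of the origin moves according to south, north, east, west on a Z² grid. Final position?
(1, 3)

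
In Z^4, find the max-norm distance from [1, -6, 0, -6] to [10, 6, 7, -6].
12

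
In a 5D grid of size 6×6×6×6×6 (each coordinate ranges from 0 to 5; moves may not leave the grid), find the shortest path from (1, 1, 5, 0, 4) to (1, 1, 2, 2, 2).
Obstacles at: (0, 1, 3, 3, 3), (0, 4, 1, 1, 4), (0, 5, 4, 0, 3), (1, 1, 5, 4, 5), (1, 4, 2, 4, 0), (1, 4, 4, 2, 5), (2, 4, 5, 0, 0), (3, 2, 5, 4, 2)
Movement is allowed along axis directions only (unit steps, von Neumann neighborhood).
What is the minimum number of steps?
7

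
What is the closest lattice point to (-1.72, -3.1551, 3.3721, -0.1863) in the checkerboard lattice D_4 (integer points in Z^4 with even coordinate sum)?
(-2, -3, 3, 0)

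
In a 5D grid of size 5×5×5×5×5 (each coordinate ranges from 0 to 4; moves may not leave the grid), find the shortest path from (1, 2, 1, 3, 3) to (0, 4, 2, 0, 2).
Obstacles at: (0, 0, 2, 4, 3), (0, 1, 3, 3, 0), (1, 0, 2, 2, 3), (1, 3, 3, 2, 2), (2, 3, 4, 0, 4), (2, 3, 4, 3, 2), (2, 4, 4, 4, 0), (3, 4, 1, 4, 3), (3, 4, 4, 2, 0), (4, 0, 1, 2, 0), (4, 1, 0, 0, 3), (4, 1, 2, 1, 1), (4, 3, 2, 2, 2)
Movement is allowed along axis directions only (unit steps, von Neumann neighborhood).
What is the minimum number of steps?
8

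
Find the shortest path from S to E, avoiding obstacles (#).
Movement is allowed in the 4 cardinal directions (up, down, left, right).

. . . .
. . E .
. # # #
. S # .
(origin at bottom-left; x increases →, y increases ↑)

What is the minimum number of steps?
5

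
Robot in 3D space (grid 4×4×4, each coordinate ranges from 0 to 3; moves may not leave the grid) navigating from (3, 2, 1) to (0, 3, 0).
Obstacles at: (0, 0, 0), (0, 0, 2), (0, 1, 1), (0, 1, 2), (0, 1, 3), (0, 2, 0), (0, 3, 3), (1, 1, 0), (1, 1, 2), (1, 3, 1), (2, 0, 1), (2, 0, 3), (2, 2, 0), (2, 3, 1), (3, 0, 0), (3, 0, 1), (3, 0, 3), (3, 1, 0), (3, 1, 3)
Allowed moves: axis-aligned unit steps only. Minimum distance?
5
(one shortest path: (3, 2, 1) → (2, 2, 1) → (1, 2, 1) → (0, 2, 1) → (0, 3, 1) → (0, 3, 0))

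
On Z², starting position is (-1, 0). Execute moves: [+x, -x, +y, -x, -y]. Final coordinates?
(-2, 0)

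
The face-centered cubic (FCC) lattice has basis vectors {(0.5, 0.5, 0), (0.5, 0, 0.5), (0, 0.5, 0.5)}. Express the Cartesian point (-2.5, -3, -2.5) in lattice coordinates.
-3b₁ - 2b₂ - 3b₃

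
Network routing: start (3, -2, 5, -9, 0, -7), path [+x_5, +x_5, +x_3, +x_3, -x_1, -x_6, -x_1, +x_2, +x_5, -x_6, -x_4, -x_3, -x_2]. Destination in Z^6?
(1, -2, 6, -10, 3, -9)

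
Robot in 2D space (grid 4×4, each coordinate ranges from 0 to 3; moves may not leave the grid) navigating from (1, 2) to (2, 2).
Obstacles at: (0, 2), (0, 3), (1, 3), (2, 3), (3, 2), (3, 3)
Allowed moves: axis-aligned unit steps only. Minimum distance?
1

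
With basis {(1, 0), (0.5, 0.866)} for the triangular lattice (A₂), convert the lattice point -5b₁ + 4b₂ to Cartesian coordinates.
(-3, 3.464)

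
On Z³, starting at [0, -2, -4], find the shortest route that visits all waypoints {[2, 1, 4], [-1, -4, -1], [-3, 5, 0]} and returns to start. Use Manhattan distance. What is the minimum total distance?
44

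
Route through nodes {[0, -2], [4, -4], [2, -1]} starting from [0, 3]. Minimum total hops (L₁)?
13
(one optimal route: (0, 3) → (0, -2) → (2, -1) → (4, -4))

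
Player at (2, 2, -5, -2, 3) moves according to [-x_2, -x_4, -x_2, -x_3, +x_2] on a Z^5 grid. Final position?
(2, 1, -6, -3, 3)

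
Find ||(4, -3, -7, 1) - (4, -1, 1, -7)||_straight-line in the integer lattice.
11.4891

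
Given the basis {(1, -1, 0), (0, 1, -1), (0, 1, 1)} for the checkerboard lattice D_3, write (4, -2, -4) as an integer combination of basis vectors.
4b₁ + 3b₂ - b₃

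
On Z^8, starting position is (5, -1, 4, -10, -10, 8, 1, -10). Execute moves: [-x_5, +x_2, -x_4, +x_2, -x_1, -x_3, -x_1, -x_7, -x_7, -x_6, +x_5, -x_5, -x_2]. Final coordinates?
(3, 0, 3, -11, -11, 7, -1, -10)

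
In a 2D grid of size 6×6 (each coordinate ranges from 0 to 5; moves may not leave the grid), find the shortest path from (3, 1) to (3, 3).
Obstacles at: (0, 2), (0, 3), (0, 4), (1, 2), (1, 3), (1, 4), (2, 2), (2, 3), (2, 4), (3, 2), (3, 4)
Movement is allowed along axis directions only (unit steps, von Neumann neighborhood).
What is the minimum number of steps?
4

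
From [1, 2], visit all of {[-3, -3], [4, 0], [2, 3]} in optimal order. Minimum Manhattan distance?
17
(one optimal route: (1, 2) → (2, 3) → (4, 0) → (-3, -3))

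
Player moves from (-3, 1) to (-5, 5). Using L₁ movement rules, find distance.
6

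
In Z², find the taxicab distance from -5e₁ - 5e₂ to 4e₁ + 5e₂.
19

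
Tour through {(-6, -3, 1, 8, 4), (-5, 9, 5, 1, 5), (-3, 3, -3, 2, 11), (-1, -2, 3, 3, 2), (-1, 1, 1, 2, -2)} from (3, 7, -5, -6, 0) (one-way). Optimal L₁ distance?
99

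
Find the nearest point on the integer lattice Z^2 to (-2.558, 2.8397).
(-3, 3)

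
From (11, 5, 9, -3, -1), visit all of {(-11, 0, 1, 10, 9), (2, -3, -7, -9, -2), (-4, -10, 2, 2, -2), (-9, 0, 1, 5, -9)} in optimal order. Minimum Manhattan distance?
124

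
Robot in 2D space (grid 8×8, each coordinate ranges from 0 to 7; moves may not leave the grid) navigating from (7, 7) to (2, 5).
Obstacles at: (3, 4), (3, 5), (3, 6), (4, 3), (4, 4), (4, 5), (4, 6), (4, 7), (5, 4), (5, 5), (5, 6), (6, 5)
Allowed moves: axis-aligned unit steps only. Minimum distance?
13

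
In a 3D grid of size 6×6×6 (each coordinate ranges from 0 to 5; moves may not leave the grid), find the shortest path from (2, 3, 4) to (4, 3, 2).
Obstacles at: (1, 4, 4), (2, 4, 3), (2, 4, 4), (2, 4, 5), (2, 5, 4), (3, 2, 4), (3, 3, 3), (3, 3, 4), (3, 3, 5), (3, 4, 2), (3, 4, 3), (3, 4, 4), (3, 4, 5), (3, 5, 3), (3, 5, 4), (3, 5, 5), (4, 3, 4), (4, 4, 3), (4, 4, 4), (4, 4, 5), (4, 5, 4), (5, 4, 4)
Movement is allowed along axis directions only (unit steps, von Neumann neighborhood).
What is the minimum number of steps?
4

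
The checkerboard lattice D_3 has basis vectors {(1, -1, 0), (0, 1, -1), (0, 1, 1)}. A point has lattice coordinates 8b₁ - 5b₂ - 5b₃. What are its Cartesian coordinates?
(8, -18, 0)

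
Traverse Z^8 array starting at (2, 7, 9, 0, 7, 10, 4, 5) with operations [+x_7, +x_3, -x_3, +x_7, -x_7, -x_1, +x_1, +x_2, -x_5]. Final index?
(2, 8, 9, 0, 6, 10, 5, 5)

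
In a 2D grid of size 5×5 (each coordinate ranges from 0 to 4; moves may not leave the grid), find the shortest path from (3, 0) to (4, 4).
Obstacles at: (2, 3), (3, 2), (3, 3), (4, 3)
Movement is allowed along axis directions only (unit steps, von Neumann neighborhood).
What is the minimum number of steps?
9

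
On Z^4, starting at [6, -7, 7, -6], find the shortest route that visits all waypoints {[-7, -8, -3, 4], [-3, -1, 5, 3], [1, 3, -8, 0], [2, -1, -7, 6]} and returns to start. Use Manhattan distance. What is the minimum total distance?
116
(one optimal route: (6, -7, 7, -6) → (-3, -1, 5, 3) → (-7, -8, -3, 4) → (2, -1, -7, 6) → (1, 3, -8, 0) → (6, -7, 7, -6))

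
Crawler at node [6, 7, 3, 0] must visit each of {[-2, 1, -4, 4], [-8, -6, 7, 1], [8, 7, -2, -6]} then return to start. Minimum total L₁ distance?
100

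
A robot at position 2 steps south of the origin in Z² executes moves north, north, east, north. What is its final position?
(1, 1)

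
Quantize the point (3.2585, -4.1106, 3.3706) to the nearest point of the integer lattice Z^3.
(3, -4, 3)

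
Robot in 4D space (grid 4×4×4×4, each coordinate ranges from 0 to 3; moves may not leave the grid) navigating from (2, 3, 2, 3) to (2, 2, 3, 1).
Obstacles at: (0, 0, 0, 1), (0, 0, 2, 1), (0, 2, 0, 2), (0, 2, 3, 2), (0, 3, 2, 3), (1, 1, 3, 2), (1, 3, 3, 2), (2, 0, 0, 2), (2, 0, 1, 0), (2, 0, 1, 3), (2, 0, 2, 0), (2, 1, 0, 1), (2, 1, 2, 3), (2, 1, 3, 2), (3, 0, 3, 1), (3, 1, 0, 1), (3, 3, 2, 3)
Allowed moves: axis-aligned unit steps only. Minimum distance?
4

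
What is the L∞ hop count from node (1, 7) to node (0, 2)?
5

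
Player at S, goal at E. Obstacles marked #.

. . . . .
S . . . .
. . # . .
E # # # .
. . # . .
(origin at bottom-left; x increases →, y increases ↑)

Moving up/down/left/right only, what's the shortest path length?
2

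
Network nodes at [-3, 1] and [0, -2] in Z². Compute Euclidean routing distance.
4.24264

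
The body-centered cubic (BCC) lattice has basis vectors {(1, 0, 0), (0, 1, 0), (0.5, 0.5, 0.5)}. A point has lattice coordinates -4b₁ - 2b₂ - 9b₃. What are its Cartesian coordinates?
(-8.5, -6.5, -4.5)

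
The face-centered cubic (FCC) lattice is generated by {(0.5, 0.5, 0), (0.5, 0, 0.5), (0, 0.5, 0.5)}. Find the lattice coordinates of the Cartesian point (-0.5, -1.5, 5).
-7b₁ + 6b₂ + 4b₃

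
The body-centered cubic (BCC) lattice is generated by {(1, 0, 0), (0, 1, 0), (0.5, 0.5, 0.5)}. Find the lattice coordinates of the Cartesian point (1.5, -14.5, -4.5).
6b₁ - 10b₂ - 9b₃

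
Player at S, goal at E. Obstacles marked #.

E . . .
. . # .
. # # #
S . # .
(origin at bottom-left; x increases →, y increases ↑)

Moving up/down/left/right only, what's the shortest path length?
3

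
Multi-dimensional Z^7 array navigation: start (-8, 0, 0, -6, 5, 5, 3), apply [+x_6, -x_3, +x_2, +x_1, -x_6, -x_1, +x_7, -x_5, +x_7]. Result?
(-8, 1, -1, -6, 4, 5, 5)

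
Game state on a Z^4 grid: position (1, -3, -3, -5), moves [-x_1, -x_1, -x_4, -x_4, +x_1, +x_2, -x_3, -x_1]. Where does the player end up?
(-1, -2, -4, -7)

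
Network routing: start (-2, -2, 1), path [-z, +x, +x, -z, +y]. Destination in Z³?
(0, -1, -1)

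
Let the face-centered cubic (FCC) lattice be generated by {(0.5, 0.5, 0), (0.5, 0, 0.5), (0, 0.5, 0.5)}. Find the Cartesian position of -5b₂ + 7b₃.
(-2.5, 3.5, 1)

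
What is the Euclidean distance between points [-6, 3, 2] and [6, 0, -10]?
17.2337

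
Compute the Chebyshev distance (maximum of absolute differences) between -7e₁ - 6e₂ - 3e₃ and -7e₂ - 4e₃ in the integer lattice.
7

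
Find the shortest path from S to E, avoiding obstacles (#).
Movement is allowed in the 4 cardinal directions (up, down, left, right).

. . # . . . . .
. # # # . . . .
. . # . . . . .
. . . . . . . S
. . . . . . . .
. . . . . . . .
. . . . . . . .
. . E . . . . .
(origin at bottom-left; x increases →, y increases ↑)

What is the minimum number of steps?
9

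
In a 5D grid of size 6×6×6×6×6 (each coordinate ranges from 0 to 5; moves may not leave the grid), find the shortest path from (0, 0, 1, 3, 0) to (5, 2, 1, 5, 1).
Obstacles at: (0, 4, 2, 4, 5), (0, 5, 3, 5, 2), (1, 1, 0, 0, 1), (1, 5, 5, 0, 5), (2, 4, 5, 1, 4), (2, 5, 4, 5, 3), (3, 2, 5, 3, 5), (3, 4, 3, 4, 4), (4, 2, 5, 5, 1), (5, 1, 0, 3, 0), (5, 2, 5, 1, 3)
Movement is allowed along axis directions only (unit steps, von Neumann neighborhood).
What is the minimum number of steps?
10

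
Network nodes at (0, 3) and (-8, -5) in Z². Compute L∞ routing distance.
8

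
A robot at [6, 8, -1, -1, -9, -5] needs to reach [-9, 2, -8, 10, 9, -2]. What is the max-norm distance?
18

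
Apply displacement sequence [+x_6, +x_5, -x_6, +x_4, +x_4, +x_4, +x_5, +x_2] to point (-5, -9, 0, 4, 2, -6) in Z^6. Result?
(-5, -8, 0, 7, 4, -6)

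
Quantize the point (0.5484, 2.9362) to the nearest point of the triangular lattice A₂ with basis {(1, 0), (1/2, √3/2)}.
(0.5, 2.598)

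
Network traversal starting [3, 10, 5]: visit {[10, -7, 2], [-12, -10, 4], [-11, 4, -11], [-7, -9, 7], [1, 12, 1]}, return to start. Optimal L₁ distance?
130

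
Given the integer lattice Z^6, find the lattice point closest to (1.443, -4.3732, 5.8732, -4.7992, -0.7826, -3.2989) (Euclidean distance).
(1, -4, 6, -5, -1, -3)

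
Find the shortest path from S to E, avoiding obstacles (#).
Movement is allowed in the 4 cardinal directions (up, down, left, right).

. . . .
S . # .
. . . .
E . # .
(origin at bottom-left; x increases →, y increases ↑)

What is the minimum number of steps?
2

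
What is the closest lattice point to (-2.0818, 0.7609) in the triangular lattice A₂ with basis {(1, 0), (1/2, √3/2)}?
(-2.5, 0.866)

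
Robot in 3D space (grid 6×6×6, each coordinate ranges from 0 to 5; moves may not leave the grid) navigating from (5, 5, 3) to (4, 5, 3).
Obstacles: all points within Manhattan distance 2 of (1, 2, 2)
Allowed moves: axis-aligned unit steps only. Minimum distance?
1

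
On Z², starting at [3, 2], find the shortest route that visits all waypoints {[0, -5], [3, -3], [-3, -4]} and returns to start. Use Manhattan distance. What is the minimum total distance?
26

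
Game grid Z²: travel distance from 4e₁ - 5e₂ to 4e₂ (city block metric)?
13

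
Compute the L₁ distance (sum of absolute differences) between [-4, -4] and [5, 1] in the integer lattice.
14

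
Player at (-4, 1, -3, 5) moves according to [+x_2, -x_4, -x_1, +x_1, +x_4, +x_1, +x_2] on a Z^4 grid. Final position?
(-3, 3, -3, 5)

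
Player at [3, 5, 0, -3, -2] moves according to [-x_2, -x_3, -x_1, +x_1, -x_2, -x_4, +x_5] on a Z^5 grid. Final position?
(3, 3, -1, -4, -1)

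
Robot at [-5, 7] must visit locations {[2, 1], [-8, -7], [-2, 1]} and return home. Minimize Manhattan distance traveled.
48
(one optimal route: (-5, 7) → (2, 1) → (-2, 1) → (-8, -7) → (-5, 7))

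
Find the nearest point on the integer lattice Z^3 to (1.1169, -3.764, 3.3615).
(1, -4, 3)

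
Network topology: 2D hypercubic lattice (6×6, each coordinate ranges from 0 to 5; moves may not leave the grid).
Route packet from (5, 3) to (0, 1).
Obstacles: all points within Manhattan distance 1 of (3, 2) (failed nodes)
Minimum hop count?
9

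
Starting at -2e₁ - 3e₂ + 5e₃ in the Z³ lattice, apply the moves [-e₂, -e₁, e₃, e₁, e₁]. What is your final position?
(-1, -4, 6)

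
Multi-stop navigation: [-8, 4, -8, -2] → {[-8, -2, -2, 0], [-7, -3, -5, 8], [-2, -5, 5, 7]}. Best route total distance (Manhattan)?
45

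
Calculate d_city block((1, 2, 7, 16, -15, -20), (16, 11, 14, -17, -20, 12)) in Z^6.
101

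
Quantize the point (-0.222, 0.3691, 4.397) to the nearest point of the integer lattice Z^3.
(0, 0, 4)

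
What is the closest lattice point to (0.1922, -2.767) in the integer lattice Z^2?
(0, -3)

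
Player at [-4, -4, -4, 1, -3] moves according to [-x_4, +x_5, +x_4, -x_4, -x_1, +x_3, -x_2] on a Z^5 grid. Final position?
(-5, -5, -3, 0, -2)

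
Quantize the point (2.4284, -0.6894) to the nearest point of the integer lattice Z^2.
(2, -1)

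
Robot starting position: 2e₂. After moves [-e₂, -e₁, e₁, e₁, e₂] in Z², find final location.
(1, 2)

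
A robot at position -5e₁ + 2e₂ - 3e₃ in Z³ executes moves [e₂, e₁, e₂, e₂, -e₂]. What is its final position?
(-4, 4, -3)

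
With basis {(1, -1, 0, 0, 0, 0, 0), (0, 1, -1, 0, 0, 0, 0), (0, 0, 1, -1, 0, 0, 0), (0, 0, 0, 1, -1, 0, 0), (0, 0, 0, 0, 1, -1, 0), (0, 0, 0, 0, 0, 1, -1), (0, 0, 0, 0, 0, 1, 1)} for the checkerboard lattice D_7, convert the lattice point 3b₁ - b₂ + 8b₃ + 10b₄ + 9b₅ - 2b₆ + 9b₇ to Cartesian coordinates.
(3, -4, 9, 2, -1, -2, 11)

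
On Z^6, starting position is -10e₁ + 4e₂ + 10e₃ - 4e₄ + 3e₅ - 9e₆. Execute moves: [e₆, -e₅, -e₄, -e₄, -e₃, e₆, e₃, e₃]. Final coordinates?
(-10, 4, 11, -6, 2, -7)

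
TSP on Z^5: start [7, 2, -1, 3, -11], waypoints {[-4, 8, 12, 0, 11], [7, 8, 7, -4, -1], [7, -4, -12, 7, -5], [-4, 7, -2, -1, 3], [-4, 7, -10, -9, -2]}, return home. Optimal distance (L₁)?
178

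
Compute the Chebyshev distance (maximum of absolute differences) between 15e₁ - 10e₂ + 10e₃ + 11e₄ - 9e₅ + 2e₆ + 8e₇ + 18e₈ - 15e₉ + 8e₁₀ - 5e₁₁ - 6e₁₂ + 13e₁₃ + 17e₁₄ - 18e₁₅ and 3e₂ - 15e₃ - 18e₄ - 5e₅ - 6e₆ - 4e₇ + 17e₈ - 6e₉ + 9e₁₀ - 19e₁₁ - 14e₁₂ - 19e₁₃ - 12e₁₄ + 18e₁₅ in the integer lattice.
36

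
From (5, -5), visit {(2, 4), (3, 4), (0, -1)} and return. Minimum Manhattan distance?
28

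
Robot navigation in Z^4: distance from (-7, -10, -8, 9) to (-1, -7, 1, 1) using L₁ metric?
26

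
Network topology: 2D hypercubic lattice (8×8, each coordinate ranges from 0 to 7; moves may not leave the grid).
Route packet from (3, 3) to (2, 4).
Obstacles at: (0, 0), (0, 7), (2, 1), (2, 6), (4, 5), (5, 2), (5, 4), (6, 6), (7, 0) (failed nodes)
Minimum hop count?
2
(one shortest path: (3, 3) → (2, 3) → (2, 4))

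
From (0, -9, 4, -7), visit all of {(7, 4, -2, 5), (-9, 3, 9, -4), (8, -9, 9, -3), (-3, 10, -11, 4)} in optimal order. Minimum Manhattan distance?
110
(one optimal route: (0, -9, 4, -7) → (8, -9, 9, -3) → (-9, 3, 9, -4) → (7, 4, -2, 5) → (-3, 10, -11, 4))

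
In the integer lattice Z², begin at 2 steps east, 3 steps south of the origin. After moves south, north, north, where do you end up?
(2, -2)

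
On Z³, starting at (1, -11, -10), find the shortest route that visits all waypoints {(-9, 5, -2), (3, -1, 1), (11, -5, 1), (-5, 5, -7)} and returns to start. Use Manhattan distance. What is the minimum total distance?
94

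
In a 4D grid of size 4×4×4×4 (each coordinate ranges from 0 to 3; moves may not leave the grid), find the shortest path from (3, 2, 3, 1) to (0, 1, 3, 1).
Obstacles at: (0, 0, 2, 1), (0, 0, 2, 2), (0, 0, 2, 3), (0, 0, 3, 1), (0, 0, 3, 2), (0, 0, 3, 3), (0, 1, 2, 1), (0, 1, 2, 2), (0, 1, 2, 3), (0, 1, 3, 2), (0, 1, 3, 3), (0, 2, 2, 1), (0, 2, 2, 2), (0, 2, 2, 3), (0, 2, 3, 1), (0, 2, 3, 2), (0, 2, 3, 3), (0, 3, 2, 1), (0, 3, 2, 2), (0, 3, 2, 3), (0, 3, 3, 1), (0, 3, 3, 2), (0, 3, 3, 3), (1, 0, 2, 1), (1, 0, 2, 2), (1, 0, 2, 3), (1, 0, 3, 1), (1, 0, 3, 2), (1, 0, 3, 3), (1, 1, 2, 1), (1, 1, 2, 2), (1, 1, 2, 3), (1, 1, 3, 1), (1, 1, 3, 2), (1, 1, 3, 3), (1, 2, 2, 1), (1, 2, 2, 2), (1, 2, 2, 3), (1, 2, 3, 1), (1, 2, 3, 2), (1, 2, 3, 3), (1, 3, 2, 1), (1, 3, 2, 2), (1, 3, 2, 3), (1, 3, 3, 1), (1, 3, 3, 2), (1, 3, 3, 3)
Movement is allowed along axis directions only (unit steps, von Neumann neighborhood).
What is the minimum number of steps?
6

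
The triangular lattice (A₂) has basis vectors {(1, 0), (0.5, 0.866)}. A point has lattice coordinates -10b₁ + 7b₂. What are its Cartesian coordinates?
(-6.5, 6.062)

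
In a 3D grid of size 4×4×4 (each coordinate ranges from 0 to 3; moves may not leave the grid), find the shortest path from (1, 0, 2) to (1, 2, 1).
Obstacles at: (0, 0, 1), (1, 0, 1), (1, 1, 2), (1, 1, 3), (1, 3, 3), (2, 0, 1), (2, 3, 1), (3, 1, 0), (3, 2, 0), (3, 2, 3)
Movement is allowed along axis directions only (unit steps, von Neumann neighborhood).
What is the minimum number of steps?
5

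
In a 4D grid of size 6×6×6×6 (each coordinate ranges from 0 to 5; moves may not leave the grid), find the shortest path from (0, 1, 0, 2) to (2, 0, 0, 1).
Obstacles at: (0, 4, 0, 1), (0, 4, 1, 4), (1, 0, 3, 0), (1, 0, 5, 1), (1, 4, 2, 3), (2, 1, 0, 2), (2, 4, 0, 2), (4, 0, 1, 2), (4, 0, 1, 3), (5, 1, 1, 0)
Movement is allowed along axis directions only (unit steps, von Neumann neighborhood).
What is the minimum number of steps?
4
(one shortest path: (0, 1, 0, 2) → (1, 1, 0, 2) → (1, 0, 0, 2) → (2, 0, 0, 2) → (2, 0, 0, 1))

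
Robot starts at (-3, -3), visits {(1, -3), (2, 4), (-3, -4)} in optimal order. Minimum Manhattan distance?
14
(one optimal route: (-3, -3) → (-3, -4) → (1, -3) → (2, 4))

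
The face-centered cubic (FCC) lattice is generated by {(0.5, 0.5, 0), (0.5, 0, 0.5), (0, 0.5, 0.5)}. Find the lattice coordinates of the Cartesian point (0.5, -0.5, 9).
-9b₁ + 10b₂ + 8b₃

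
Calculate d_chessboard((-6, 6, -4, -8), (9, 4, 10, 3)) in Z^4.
15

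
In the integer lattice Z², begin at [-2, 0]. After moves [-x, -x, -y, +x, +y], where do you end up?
(-3, 0)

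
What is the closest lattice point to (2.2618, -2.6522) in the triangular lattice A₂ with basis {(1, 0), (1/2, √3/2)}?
(2.5, -2.598)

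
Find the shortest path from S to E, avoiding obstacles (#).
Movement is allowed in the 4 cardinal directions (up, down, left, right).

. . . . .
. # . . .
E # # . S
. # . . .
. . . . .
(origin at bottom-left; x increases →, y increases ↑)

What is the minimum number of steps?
8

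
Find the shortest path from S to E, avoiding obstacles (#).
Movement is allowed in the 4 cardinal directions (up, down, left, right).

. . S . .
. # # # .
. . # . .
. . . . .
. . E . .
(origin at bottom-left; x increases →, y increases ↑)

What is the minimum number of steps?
8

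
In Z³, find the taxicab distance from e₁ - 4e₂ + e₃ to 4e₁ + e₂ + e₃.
8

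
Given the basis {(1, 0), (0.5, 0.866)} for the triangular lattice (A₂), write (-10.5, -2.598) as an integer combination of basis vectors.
-9b₁ - 3b₂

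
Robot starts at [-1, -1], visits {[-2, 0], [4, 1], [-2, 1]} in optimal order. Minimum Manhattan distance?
9
(one optimal route: (-1, -1) → (-2, 0) → (-2, 1) → (4, 1))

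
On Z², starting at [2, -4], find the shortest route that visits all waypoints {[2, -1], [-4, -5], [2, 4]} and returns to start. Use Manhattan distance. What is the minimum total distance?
30
(one optimal route: (2, -4) → (2, -1) → (2, 4) → (-4, -5) → (2, -4))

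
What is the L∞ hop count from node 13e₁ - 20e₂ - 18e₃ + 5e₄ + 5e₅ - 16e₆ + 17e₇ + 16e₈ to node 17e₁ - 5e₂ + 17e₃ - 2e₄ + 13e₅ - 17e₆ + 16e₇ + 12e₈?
35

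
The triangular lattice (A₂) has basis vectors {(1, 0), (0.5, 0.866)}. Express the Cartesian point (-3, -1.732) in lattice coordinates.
-2b₁ - 2b₂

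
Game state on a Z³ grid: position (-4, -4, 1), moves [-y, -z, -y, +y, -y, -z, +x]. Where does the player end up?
(-3, -6, -1)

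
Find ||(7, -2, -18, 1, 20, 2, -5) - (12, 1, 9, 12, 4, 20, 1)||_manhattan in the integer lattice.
86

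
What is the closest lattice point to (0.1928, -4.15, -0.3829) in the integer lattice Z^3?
(0, -4, 0)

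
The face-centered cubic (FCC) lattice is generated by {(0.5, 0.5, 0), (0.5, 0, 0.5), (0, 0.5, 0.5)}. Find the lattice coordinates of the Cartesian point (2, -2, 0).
4b₂ - 4b₃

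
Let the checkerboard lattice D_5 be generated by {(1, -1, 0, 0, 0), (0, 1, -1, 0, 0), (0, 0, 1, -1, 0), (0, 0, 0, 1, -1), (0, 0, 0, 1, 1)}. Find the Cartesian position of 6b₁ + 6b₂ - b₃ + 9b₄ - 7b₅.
(6, 0, -7, 3, -16)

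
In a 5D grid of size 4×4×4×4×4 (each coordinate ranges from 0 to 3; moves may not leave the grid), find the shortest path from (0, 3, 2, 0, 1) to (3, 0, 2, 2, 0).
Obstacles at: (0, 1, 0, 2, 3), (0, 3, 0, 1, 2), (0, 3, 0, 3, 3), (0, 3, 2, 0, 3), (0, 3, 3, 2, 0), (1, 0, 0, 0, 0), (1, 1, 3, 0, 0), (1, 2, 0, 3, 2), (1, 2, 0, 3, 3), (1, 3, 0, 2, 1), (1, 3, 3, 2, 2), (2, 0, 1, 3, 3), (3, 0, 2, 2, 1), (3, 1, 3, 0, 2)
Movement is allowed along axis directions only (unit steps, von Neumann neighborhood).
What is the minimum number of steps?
9
(one shortest path: (0, 3, 2, 0, 1) → (1, 3, 2, 0, 1) → (2, 3, 2, 0, 1) → (3, 3, 2, 0, 1) → (3, 2, 2, 0, 1) → (3, 1, 2, 0, 1) → (3, 0, 2, 0, 1) → (3, 0, 2, 1, 1) → (3, 0, 2, 1, 0) → (3, 0, 2, 2, 0))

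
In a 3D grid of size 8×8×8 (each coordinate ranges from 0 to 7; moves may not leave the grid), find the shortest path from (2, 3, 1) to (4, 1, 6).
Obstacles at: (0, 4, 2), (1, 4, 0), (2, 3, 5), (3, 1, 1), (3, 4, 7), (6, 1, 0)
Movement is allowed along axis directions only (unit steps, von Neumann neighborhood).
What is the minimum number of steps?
9
(one shortest path: (2, 3, 1) → (3, 3, 1) → (4, 3, 1) → (4, 2, 1) → (4, 1, 1) → (4, 1, 2) → (4, 1, 3) → (4, 1, 4) → (4, 1, 5) → (4, 1, 6))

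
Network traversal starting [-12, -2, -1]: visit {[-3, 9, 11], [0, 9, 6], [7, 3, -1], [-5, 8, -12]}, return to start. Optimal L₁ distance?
106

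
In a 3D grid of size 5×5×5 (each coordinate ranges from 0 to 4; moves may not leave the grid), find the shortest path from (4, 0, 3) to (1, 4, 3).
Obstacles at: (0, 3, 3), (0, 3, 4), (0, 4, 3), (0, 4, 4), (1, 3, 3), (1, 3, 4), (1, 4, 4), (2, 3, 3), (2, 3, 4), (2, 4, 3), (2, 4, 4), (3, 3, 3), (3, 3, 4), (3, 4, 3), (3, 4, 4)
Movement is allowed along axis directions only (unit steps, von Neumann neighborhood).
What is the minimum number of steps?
9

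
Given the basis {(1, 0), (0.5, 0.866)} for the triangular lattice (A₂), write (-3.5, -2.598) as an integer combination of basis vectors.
-2b₁ - 3b₂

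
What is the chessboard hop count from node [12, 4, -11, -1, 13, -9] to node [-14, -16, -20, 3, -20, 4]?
33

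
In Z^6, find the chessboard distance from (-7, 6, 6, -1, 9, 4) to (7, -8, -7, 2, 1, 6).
14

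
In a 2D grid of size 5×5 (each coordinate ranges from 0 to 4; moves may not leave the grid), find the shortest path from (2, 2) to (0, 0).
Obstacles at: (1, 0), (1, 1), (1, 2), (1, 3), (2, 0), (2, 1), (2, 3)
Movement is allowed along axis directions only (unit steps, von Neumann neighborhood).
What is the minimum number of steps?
10
(one shortest path: (2, 2) → (3, 2) → (3, 3) → (3, 4) → (2, 4) → (1, 4) → (0, 4) → (0, 3) → (0, 2) → (0, 1) → (0, 0))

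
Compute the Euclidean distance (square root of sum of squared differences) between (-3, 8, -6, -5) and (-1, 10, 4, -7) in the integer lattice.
10.583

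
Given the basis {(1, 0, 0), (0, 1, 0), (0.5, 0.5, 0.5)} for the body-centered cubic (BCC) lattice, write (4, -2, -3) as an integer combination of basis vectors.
7b₁ + b₂ - 6b₃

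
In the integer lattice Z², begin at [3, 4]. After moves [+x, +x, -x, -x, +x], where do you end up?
(4, 4)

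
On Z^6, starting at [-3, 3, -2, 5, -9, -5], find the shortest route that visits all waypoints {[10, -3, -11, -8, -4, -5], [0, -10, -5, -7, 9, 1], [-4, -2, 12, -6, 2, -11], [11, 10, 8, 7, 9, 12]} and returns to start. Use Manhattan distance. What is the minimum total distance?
280
(one optimal route: (-3, 3, -2, 5, -9, -5) → (10, -3, -11, -8, -4, -5) → (0, -10, -5, -7, 9, 1) → (-4, -2, 12, -6, 2, -11) → (11, 10, 8, 7, 9, 12) → (-3, 3, -2, 5, -9, -5))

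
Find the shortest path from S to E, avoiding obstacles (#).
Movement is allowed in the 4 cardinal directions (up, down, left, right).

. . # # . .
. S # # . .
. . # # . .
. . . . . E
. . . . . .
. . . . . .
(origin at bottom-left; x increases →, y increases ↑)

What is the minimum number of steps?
6
(one shortest path: (1, 4) → (1, 3) → (1, 2) → (2, 2) → (3, 2) → (4, 2) → (5, 2))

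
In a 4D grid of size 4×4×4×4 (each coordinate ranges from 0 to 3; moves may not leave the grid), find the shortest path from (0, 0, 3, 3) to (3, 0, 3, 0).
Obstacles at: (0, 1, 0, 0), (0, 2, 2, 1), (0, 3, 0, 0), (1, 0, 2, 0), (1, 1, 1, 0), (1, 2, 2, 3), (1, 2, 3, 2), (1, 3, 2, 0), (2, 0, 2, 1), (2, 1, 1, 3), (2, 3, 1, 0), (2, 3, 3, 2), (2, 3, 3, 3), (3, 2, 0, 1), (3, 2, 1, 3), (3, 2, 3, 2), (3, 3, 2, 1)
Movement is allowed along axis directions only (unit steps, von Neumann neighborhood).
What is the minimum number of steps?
6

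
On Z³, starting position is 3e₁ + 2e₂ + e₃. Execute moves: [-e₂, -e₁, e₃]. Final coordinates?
(2, 1, 2)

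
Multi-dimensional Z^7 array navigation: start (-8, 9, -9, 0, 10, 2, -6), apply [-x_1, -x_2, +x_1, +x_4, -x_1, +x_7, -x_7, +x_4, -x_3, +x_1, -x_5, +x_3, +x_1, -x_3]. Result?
(-7, 8, -10, 2, 9, 2, -6)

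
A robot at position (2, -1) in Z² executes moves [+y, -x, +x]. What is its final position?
(2, 0)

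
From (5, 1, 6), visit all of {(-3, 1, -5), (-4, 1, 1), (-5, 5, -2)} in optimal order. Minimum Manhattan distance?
30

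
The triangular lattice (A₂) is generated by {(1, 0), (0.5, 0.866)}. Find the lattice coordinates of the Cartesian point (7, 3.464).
5b₁ + 4b₂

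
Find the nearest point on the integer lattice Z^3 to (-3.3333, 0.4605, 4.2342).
(-3, 0, 4)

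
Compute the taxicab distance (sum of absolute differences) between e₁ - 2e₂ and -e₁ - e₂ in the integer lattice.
3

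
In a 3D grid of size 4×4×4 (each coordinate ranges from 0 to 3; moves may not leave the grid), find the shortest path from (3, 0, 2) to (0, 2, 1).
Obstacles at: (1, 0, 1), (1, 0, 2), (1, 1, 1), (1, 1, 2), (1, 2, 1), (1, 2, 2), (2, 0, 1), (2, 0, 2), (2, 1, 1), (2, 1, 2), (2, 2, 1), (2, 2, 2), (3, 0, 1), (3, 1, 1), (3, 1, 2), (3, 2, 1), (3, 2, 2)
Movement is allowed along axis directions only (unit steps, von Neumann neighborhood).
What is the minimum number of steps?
8
(one shortest path: (3, 0, 2) → (3, 0, 3) → (2, 0, 3) → (1, 0, 3) → (0, 0, 3) → (0, 1, 3) → (0, 2, 3) → (0, 2, 2) → (0, 2, 1))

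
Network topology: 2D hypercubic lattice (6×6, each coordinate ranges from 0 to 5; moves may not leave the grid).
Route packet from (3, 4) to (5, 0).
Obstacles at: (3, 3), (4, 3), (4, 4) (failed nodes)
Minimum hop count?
8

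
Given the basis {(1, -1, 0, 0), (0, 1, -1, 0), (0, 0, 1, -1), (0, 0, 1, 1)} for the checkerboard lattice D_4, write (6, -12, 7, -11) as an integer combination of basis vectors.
6b₁ - 6b₂ + 6b₃ - 5b₄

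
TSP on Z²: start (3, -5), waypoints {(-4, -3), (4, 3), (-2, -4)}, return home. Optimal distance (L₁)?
32
(one optimal route: (3, -5) → (4, 3) → (-4, -3) → (-2, -4) → (3, -5))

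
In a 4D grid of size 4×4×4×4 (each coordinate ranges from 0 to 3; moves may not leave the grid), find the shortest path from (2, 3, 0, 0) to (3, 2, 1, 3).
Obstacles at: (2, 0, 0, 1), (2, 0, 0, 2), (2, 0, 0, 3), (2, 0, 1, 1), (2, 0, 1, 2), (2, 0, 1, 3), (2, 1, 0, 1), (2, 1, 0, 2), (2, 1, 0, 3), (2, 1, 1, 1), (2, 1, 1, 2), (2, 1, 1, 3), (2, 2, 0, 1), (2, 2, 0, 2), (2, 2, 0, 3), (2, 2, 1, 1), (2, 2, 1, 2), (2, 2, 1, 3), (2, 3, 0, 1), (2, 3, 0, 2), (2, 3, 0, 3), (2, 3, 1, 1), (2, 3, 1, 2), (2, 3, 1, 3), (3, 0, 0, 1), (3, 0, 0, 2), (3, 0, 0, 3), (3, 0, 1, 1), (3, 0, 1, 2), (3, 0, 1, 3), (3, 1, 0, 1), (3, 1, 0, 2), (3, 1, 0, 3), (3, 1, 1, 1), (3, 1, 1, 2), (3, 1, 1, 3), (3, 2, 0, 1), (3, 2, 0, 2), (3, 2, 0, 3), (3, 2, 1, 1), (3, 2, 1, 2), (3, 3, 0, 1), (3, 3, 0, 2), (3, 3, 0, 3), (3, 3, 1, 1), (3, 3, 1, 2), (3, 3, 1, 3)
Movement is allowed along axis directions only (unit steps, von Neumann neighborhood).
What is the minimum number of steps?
8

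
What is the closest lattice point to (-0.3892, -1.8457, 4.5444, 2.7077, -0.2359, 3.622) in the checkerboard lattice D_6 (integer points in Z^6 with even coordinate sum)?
(0, -2, 5, 3, 0, 4)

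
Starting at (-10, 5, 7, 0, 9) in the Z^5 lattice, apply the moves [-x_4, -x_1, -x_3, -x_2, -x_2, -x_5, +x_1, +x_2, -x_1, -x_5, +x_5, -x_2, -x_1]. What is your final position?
(-12, 3, 6, -1, 8)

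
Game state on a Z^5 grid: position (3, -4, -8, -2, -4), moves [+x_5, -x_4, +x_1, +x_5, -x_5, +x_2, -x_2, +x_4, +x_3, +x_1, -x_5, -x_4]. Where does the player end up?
(5, -4, -7, -3, -4)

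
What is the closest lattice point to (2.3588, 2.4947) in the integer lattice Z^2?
(2, 2)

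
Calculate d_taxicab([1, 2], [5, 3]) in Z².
5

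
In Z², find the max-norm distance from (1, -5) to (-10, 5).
11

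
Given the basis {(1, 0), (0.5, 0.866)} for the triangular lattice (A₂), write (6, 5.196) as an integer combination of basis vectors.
3b₁ + 6b₂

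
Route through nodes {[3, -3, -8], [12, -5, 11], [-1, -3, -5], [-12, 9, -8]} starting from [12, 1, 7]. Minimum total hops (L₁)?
73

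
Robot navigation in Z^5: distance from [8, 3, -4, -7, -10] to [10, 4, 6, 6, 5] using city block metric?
41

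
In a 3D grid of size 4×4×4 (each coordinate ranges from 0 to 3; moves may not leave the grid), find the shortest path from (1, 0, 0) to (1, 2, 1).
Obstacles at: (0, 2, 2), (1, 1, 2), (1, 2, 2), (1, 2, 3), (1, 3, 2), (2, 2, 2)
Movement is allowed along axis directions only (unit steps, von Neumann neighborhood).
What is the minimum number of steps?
3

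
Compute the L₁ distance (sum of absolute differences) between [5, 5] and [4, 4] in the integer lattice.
2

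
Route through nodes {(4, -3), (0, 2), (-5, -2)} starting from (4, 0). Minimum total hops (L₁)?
21
(one optimal route: (4, 0) → (4, -3) → (0, 2) → (-5, -2))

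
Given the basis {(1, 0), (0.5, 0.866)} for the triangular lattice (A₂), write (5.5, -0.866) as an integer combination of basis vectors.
6b₁ - b₂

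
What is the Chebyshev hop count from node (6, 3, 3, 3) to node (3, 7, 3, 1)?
4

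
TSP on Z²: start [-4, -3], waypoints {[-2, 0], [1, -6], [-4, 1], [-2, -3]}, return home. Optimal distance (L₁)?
24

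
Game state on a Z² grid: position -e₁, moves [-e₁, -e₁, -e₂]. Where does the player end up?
(-3, -1)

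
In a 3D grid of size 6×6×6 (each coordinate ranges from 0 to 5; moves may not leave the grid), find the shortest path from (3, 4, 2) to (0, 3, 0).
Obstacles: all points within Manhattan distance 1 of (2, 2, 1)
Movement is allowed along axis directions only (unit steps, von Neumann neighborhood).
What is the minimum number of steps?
6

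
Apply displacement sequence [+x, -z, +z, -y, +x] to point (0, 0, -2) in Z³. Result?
(2, -1, -2)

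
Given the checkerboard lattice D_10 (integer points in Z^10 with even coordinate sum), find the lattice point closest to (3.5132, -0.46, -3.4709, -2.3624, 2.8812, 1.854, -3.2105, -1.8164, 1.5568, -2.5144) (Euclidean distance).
(4, 0, -3, -2, 3, 2, -3, -2, 2, -3)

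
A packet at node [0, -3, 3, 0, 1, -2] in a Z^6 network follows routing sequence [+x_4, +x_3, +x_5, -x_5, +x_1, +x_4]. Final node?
(1, -3, 4, 2, 1, -2)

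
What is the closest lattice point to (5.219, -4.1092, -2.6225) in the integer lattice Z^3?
(5, -4, -3)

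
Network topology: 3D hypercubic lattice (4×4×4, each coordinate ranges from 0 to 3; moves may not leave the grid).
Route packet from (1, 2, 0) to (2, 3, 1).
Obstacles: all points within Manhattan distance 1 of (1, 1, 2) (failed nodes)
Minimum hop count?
3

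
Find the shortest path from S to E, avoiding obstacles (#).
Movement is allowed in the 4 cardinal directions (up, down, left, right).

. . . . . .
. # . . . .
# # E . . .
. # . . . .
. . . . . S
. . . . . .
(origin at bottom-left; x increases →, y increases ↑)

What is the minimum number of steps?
5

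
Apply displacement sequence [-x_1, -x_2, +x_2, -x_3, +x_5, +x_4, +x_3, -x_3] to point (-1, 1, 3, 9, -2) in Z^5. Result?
(-2, 1, 2, 10, -1)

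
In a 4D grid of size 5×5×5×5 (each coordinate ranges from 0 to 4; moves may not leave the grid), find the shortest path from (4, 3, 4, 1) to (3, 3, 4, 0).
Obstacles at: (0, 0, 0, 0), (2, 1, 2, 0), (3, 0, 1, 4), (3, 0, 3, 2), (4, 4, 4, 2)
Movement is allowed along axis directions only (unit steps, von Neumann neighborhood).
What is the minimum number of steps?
2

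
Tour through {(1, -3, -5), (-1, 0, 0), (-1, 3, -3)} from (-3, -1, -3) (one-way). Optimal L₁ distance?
22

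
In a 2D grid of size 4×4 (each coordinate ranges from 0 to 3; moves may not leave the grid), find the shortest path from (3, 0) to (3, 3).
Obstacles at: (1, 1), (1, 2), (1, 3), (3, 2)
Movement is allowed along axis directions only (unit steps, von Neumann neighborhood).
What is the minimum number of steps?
5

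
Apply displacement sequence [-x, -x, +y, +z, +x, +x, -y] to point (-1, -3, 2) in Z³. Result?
(-1, -3, 3)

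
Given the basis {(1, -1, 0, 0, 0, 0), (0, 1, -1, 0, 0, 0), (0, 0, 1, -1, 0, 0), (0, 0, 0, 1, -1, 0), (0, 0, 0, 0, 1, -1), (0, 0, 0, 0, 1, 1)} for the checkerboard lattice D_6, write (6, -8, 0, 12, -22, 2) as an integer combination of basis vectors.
6b₁ - 2b₂ - 2b₃ + 10b₄ - 7b₅ - 5b₆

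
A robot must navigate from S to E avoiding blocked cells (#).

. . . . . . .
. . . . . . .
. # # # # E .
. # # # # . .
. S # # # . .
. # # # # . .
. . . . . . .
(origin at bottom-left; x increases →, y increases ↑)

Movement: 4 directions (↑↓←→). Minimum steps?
10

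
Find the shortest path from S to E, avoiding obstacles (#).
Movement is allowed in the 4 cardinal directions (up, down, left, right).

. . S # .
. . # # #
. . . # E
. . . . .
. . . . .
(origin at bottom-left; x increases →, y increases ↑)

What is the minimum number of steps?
8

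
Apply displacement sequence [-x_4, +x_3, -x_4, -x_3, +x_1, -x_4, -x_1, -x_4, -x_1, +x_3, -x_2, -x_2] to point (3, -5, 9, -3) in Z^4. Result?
(2, -7, 10, -7)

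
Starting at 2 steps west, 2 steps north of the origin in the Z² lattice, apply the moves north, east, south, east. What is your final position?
(0, 2)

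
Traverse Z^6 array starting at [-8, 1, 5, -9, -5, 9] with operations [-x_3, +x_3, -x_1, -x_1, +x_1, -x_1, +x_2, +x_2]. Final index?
(-10, 3, 5, -9, -5, 9)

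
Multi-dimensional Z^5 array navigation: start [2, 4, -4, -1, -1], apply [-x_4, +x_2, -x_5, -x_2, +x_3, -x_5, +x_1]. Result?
(3, 4, -3, -2, -3)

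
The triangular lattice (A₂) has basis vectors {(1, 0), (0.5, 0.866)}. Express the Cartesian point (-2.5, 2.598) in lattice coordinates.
-4b₁ + 3b₂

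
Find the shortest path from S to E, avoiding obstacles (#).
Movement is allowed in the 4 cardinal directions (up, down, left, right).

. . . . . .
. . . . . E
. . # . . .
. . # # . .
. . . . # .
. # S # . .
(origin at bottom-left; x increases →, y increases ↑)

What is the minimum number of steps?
9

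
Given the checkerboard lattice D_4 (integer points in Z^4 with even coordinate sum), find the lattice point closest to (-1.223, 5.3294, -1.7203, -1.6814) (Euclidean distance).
(-1, 5, -2, -2)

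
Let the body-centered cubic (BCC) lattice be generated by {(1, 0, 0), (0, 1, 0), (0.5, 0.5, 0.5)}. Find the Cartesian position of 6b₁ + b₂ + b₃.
(6.5, 1.5, 0.5)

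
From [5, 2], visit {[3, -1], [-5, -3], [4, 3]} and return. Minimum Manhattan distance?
32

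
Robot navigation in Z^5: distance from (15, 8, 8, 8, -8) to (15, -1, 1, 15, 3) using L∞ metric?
11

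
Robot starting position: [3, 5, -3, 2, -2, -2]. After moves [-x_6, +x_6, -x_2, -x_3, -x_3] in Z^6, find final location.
(3, 4, -5, 2, -2, -2)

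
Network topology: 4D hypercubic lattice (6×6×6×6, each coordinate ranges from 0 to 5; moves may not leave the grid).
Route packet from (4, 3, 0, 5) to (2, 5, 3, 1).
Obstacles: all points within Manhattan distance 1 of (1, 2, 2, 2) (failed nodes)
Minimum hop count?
11
(one shortest path: (4, 3, 0, 5) → (3, 3, 0, 5) → (2, 3, 0, 5) → (2, 4, 0, 5) → (2, 5, 0, 5) → (2, 5, 1, 5) → (2, 5, 2, 5) → (2, 5, 3, 5) → (2, 5, 3, 4) → (2, 5, 3, 3) → (2, 5, 3, 2) → (2, 5, 3, 1))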